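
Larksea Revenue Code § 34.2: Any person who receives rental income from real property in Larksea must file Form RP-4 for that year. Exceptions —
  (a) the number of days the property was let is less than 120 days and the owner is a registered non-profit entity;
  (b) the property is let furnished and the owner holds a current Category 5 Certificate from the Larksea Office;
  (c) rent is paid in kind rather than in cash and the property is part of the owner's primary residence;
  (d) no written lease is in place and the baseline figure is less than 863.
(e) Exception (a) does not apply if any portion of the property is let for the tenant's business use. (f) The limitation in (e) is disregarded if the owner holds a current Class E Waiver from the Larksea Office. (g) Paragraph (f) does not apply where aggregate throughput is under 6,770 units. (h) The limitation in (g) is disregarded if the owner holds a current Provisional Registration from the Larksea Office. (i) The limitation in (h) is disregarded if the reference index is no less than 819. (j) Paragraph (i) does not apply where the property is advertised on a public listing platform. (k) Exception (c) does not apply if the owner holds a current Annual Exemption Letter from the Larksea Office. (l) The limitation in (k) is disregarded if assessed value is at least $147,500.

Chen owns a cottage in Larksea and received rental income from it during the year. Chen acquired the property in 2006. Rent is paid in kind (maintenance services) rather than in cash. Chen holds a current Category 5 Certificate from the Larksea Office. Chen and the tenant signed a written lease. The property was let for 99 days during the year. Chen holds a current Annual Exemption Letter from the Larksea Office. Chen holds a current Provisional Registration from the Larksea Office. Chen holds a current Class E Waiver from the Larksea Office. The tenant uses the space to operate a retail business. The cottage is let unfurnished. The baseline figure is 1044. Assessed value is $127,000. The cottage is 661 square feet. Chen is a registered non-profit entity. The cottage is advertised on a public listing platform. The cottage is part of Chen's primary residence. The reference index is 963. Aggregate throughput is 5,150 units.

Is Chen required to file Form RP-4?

No — exception (a) applies; Chen is not required to file Form RP-4.

Exception (a)'s conditions are all satisfied: the number of days the property was let is 99 days, less than the 120 days limit; Chen is a registered non-profit. Considering the limiting provisions: (e) is triggered (the space is let for business use), but yields to (f): (f) is triggered — a current Class E Waiver is held. (g) applies (aggregate throughput is 5,150 units, under the 6,770 units limit), but yields to (h): (h) operates against (g): a current Provisional Registration is held. (i) would limit (h) — the reference index is 963, meeting the 819 threshold — but (j) sets (i) aside: (j) operates against (i): the property is publicly advertised. (a) remains available.
Exception (b) requires that the property is let furnished; but the property is let unfurnished, so (b) is unavailable.
All of (c)'s requirements are met (rent is paid in kind; the cottage is part of the primary residence). Turning to paragraphs (k)–(l): (k) operates against (c): a current Annual Exemption Letter is held. (l), which would lift (k), is not triggered — assessed value is $127,000, short of $147,500. So (c) is unavailable.
Exception (d) does not apply: a written lease is in place.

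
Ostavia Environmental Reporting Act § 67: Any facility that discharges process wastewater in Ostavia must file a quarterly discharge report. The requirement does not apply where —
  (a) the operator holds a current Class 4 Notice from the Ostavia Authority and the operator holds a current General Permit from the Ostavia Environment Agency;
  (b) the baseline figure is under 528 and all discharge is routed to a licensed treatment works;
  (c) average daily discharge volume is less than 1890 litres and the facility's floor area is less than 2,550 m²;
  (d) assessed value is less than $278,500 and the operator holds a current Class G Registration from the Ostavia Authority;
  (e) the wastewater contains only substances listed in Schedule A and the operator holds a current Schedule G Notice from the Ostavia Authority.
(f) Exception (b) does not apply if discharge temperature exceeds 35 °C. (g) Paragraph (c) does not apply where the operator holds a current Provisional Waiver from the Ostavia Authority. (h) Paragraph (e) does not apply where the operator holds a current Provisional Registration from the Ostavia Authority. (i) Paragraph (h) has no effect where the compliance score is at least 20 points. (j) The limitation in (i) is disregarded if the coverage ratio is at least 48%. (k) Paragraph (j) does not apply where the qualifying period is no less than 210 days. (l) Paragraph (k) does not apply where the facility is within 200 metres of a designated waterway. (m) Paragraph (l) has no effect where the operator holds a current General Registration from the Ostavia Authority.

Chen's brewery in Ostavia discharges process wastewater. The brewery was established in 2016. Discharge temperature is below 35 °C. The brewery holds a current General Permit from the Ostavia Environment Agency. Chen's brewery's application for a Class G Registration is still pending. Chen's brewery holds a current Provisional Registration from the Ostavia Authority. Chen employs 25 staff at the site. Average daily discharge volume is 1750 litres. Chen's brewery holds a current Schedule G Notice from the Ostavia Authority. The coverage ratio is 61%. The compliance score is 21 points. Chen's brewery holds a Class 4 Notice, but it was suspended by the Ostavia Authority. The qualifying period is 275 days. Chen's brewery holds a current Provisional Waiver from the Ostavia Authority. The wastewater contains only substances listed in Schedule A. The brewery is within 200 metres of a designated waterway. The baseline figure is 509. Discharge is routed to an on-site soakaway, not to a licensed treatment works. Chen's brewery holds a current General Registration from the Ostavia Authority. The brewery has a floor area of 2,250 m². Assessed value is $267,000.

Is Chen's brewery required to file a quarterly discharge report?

Exception (a) does not apply: the Class 4 Notice is not current.
Exception (b) requires that all discharge is routed to a licensed treatment works; but discharge is not routed to a licensed treatment works, so (b) is unavailable.
Exception (c)'s conditions are all satisfied: average daily discharge volume is 1750 litres, less than the 1890 litres limit; the facility's floor area is 2,250 m², less than the 2,550 m² limit. But applying paragraph (g): (g) operates against (c): a current Provisional Waiver is held. Exception (c) does not apply.
Exception (d) requires that the operator holds a current Class G Registration from the Ostavia Authority; but there is no Class G Registration in force, so (d) is unavailable.
Exception (e): the wastewater is Schedule-A-only; a current Schedule G Notice is held — every condition holds. Applying paragraphs (h)–(m): (h) is engaged (a current Provisional Registration is held), but is set aside by (i): (i) operates against (h): the compliance score is 21 points, meeting the 20 points threshold. (j) would limit (i) — the coverage ratio is 61%, meeting the 48% threshold — but (k) sets (j) aside: (k) operates against (j): the qualifying period is 275 days, meeting the 210 days threshold. (l) applies (the brewery is within 200 m of a designated waterway), but is overridden by (m): (m) operates against (l): a current General Registration is held. So (e) applies.

No — exception (e) applies; Chen's brewery is not required to file a quarterly discharge report.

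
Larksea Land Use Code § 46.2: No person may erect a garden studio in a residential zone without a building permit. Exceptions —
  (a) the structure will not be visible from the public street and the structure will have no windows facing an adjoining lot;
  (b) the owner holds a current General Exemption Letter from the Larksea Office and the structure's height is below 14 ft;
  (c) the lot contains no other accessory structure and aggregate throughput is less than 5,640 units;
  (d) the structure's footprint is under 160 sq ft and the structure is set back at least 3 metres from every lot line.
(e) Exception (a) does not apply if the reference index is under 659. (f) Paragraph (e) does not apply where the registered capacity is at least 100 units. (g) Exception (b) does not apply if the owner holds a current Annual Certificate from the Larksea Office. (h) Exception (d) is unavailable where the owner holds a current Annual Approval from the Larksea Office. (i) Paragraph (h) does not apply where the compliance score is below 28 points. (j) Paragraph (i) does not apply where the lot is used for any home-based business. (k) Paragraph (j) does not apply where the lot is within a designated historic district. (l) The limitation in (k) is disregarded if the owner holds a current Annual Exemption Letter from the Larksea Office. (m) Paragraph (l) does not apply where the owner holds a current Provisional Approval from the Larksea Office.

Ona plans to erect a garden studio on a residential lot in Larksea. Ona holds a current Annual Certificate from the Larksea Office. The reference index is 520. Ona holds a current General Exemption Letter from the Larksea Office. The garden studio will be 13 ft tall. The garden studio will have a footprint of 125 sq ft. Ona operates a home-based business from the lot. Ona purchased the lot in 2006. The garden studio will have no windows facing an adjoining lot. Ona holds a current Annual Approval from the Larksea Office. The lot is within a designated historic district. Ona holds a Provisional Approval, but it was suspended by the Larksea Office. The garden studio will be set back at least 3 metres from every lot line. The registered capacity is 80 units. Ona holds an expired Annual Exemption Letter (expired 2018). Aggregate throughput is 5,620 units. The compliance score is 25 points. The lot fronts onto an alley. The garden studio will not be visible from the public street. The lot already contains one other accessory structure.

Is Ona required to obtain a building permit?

Exception (a)'s conditions are all satisfied: the structure will not be visible from the street; no windows face an adjoining lot. Turning to paragraphs (e)–(f): (e) operates against (a): the reference index is 520, under the 659 limit. (f), which would lift (e), is not triggered — the registered capacity is 80 units, short of 100 units. (a) is therefore removed.
Exception (b)'s conditions are all satisfied: a current General Exemption Letter is held; the structure's height is 13 ft, below the 14 ft limit. But applying paragraph (g): (g) is engaged — a current Annual Certificate is held. Exception (b) does not apply.
Exception (c) requires that the lot contains no other accessory structure; but the lot already has another accessory structure, so (c) is unavailable.
Exception (d): the structure's footprint is 125 sq ft, under the 160 sq ft limit; the setback is at least 3 m on every side — every condition holds. As to paragraphs (h)–(m): (h) would limit (d) — a current Annual Approval is held — but (i) sets (h) aside: (i) applies — the compliance score is 25 points, below the 28 points limit. (j) is triggered (a home-based business operates on the lot), but is overridden by (k): (k) applies — the lot is in a historic district. (l) is inapplicable (the Annual Exemption Letter is not current), so (k) stands. (d) remains available.

No — exception (d) applies; Ona does not need a building permit.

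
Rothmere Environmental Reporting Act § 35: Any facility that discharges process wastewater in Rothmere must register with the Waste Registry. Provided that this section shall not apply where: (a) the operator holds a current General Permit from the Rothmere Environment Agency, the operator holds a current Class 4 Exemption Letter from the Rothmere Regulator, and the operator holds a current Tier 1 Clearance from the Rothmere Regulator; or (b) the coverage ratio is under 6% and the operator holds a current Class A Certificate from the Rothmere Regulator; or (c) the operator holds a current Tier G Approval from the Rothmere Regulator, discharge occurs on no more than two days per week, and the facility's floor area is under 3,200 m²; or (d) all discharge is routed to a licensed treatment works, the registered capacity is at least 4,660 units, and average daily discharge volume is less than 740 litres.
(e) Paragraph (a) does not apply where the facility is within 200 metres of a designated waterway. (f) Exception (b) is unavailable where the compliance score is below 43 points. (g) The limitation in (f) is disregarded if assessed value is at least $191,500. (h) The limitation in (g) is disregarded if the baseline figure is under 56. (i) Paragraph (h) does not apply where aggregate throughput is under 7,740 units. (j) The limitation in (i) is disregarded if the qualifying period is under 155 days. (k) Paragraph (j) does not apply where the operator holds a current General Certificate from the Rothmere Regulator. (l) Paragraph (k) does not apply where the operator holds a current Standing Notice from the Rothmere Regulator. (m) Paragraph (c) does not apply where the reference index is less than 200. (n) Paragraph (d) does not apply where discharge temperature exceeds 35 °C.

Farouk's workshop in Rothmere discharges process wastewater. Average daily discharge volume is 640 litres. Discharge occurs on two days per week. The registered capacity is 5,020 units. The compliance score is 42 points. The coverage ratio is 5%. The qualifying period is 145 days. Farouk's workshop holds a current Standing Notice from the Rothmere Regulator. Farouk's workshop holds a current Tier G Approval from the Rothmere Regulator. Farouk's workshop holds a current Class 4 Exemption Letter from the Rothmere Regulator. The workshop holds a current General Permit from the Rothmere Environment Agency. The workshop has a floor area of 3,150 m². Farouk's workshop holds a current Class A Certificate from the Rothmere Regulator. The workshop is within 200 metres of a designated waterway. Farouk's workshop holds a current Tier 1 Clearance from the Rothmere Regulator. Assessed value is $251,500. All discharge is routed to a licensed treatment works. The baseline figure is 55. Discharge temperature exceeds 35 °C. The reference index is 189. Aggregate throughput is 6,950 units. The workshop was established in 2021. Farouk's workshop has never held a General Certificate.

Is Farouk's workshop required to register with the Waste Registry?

Exception (a)'s conditions are all satisfied: a current General Permit is held; a current Class 4 Exemption Letter is held; a current Tier 1 Clearance is held. However, paragraph (e) must be considered: (e) operates against (a): the workshop is within 200 m of a designated waterway. (a) is therefore removed.
All of (b)'s requirements are met (the coverage ratio is 5%, under the 6% limit; a current Class A Certificate is held). However, paragraphs (f)–(l) must be considered: (f) is engaged — the compliance score is 42 points, below the 43 points limit. (g) would limit (f) — assessed value is $251,500, meeting the $191,500 threshold — but (h) sets (g) aside: (h) is engaged — the baseline figure is 55, under the 56 limit. (i) would limit (h) — aggregate throughput is 6,950 units, under the 7,740 units limit — but (j) sets (i) aside: (j) is engaged — the qualifying period is 145 days, under the 155 days limit. (k) is inapplicable (no current General Certificate is held), so (j) stands. Exception (b) does not apply.
Exception (c): a current Tier G Approval is held; discharge occurs on no more than two days per week; the facility's floor area is 3,150 m², under the 3,200 m² limit — every condition holds. However, paragraph (m) must be considered: (m) operates against (c): the reference index is 189, less than the 200 limit. So (c) is unavailable.
Exception (d) is satisfied on its face — discharge is routed to a licensed treatment works; the registered capacity is 5,020 units, meeting the 4,660 units threshold; average daily discharge volume is 640 litres, less than the 740 litres limit. But applying paragraph (n): (n) operates against (d): discharge temperature exceeds 35 °C. (d) is therefore removed.
No exception applies. The general rule governs.

Yes — Farouk's workshop must register with the Waste Registry.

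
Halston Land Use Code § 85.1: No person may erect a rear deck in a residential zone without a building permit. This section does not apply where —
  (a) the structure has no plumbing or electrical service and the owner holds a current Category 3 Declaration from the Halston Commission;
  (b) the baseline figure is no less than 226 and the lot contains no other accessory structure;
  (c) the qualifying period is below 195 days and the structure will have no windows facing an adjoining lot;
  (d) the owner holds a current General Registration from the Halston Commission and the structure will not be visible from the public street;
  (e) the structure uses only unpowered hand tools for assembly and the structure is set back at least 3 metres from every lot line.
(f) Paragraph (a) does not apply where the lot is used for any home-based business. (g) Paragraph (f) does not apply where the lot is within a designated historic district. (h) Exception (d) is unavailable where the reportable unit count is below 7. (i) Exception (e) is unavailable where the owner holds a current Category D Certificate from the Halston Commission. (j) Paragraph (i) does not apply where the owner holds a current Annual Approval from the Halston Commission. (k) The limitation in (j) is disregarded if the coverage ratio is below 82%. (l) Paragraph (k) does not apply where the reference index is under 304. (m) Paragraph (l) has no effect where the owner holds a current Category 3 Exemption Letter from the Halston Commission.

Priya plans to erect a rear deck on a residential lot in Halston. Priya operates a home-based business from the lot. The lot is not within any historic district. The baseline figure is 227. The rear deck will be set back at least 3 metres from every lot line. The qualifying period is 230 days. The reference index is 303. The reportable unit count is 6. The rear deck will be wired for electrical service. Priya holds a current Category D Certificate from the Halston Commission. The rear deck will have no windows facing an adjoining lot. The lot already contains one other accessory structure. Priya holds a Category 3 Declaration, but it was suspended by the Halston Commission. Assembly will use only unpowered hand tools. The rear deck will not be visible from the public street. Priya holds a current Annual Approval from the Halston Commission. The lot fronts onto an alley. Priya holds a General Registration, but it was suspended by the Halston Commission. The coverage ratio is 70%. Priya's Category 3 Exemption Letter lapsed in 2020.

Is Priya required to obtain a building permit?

Exception (a) requires that the structure has no plumbing or electrical service; but electrical service is planned, so (a) is unavailable.
Exception (b) does not apply: the lot already has another accessory structure.
Exception (c) fails — the qualifying period is 230 days, not below 195 days.
Exception (d) does not apply: no current General Registration is held.
Exception (e) is satisfied on its face — assembly uses only hand tools; the setback is at least 3 m on every side. Considering the limiting provisions: (i) would limit (e) — a current Category D Certificate is held — but (j) sets (i) aside: (j) is triggered — a current Annual Approval is held. (k) is engaged (the coverage ratio is 70%, below the 82% limit), but is overridden by (l): (l) is triggered — the reference index is 303, under the 304 limit. (m), which would lift (l), is not triggered — the Category 3 Exemption Letter is not current. (e) remains available.

No — exception (e) applies; Priya does not need a building permit.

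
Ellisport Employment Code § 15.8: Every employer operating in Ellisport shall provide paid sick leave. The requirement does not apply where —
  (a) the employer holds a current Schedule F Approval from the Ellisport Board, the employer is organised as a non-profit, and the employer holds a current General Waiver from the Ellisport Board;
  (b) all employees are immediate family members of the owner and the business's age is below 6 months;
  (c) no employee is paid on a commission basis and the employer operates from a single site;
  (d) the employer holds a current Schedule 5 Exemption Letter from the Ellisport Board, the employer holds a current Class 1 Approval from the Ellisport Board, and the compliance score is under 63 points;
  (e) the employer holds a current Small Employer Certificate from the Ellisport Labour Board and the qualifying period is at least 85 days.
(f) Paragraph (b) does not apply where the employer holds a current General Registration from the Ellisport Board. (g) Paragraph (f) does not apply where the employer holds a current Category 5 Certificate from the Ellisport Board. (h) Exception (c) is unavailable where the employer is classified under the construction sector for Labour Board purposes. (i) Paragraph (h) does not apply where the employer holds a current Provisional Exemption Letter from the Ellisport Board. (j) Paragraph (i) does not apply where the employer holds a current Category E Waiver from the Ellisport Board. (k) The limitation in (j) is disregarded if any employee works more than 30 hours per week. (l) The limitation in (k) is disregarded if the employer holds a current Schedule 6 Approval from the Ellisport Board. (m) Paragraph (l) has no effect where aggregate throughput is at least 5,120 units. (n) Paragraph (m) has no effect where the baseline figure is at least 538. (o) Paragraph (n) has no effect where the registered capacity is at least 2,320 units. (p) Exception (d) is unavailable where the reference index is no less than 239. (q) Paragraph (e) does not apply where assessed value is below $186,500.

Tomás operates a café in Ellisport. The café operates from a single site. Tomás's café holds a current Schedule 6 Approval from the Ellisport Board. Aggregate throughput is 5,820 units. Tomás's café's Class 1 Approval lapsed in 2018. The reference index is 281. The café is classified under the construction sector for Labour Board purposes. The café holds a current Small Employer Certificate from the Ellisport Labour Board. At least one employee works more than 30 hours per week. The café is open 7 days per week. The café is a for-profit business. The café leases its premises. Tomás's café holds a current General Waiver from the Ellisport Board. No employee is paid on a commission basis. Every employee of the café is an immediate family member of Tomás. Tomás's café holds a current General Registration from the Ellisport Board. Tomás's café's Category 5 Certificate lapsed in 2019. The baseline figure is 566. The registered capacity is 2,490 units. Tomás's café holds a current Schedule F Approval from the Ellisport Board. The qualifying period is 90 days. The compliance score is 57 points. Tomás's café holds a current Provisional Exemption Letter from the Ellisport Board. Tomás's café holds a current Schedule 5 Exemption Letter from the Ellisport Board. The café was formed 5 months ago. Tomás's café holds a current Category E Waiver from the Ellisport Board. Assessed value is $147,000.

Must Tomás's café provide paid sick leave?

No — exception (c) applies; Tomás's café is not required to provide paid sick leave.

Exception (a) does not apply: the employer is for-profit.
Exception (b)'s conditions are all satisfied: every employee is an immediate family member; the business's age is 5 months, below the 6 months limit. But applying paragraphs (f)–(g): (f) is engaged — a current General Registration is held. (g) is not triggered (no current Category 5 Certificate is held), so (f) stands. Exception (b) does not apply.
Exception (c)'s conditions are all satisfied: no employee is paid on commission; the employer operates from a single site. Applying paragraphs (h)–(o): (h) is engaged (the café is classified under the construction sector), but yields to (i): (i) is engaged — a current Provisional Exemption Letter is held. (j) is triggered (a current Category E Waiver is held), but yields to (k): (k) applies — at least one employee exceeds 30 hours/week. (l) would limit (k) — a current Schedule 6 Approval is held — but (m) sets (l) aside: (m) is engaged — aggregate throughput is 5,820 units, meeting the 5,120 units threshold. (n) would limit (m) — the baseline figure is 566, meeting the 538 threshold — but (o) sets (n) aside: (o) operates against (n): the registered capacity is 2,490 units, meeting the 2,320 units threshold. Exception (c) stands.
Exception (d) does not apply: there is no Class 1 Approval in force.
Exception (e)'s conditions are all satisfied: a current Small Employer Certificate is held; the qualifying period is 90 days, meeting the 85 days threshold. But applying paragraph (q): (q) operates against (e): assessed value is $147,000, below the $186,500 limit. (e) is therefore removed.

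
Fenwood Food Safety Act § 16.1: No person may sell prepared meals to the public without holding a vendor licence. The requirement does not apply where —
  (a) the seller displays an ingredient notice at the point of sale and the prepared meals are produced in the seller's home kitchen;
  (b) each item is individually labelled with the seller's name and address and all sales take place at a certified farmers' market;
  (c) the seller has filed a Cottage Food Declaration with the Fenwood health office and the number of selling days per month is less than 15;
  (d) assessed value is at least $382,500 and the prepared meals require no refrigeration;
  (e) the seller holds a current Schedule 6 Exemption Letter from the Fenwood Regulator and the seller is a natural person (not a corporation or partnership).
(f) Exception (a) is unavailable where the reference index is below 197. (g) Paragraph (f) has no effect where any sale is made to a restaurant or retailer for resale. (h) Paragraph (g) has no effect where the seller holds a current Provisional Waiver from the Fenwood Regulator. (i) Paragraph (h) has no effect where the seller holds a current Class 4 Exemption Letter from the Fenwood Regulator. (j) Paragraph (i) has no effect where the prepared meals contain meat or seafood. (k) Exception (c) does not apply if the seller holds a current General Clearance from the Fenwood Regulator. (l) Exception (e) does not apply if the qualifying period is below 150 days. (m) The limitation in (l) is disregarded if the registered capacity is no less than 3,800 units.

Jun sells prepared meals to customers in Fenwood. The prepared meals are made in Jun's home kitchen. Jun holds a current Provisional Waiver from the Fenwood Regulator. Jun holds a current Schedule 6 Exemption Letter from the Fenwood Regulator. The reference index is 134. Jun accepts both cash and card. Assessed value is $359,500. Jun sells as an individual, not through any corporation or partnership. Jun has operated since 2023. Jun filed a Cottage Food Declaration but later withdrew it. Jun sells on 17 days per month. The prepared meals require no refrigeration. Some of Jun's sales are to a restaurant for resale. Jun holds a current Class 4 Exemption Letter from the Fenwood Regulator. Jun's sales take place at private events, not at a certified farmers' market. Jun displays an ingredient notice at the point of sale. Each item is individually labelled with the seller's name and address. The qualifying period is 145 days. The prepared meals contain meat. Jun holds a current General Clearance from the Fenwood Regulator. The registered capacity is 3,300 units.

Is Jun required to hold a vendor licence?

All of (a)'s requirements are met (an ingredient notice is displayed; the prepared meals are home-kitchen produced). Turning to paragraphs (f)–(j): (f) operates against (a): the reference index is 134, below the 197 limit. (g) would limit (f) — some sales are to a restaurant for resale — but (h) sets (g) aside: (h) applies — a current Provisional Waiver is held. (i) would limit (h) — a current Class 4 Exemption Letter is held — but (j) sets (i) aside: (j) operates against (i): the prepared meals contain meat. (a) is therefore removed.
Exception (b) fails — sales are at private events, not a certified farmers' market.
Exception (c) fails — the Cottage Food Declaration was withdrawn.
Exception (d) requires that assessed value is at least $382,500; but assessed value is $359,500, short of $382,500, so (d) is unavailable.
Exception (e) is satisfied on its face — a current Schedule 6 Exemption Letter is held; the seller is a natural person. However, paragraphs (l)–(m) must be considered: (l) applies — the qualifying period is 145 days, below the 150 days limit. (m), which would lift (l), is not engaged — the registered capacity is 3,300 units, short of 3,800 units. So (e) is unavailable.
No exception is made out. Jun falls within the general rule.

Yes — Jun must hold a vendor licence.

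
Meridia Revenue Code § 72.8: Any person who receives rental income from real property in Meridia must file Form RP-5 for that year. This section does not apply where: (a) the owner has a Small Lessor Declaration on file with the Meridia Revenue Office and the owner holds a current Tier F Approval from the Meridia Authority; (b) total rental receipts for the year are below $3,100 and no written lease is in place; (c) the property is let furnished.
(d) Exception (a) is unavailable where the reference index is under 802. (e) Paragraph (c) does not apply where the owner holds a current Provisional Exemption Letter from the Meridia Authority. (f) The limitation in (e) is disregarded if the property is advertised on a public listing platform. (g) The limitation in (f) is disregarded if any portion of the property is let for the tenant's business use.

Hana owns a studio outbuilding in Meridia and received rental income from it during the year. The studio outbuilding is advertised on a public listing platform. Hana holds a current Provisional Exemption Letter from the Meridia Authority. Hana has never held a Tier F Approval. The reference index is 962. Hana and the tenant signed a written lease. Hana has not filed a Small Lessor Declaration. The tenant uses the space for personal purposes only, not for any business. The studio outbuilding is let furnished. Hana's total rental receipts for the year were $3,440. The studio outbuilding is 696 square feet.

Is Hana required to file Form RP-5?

Exception (a) requires that the owner has a Small Lessor Declaration on file with the Meridia Revenue Office; but no Small Lessor Declaration is on file, so (a) is unavailable.
Exception (b) does not apply: total rental receipts for the year are $3,440, not below $3,100.
All of (c)'s requirements are met (the property is let furnished). As to paragraphs (e)–(g): (e) applies (a current Provisional Exemption Letter is held), but is displaced by (f): (f) operates against (e): the property is publicly advertised. (g), which would lift (f), is not triggered — the space is used for personal purposes only. Exception (c) stands.

No — exception (c) applies; Hana is not required to file Form RP-5.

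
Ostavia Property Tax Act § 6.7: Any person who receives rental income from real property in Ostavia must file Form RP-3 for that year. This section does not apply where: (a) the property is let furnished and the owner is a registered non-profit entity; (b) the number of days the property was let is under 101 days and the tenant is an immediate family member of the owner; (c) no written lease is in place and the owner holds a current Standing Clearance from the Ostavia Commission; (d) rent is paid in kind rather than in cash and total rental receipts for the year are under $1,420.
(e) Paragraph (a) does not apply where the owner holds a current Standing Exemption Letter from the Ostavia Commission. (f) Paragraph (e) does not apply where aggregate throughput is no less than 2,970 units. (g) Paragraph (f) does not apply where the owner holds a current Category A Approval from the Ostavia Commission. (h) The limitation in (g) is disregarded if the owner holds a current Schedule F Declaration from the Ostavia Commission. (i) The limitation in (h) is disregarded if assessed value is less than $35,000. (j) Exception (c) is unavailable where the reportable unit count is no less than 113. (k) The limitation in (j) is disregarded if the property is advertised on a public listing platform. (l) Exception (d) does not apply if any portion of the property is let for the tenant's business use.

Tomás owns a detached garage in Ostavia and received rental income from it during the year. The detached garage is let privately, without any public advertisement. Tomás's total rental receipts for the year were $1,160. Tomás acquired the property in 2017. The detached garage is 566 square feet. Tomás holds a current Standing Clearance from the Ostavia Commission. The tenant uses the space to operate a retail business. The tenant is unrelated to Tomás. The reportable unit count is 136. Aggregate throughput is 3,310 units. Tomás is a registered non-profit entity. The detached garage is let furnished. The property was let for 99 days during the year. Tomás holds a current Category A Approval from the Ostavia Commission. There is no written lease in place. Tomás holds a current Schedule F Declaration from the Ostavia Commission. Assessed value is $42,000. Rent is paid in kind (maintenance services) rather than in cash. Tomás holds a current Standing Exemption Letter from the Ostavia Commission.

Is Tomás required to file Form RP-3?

No — exception (a) applies; Tomás is not required to file Form RP-3.

All of (a)'s requirements are met (the property is let furnished; Tomás is a registered non-profit). Applying paragraphs (e)–(i): (e) operates (a current Standing Exemption Letter is held), but is set aside by (f): (f) applies — aggregate throughput is 3,310 units, meeting the 2,970 units threshold. (g) applies (a current Category A Approval is held), but is set aside by (h): (h) operates — a current Schedule F Declaration is held. (i), which would lift (h), is not engaged — assessed value is $42,000, not less than $35,000. Exception (a) stands.
Exception (b) fails — the tenant is unrelated to the owner.
Exception (c): there is no written lease; a current Standing Clearance is held — every condition holds. But applying paragraphs (j)–(k): (j) is engaged — the reportable unit count is 136, meeting the 113 threshold. (k), which would lift (j), does not operate here — the property is let privately without advertisement. So (c) is unavailable.
Exception (d): rent is paid in kind; total rental receipts for the year are $1,160, under the $1,420 limit — every condition holds. Turning to paragraph (l): (l) is triggered — the space is let for business use. (d) is therefore removed.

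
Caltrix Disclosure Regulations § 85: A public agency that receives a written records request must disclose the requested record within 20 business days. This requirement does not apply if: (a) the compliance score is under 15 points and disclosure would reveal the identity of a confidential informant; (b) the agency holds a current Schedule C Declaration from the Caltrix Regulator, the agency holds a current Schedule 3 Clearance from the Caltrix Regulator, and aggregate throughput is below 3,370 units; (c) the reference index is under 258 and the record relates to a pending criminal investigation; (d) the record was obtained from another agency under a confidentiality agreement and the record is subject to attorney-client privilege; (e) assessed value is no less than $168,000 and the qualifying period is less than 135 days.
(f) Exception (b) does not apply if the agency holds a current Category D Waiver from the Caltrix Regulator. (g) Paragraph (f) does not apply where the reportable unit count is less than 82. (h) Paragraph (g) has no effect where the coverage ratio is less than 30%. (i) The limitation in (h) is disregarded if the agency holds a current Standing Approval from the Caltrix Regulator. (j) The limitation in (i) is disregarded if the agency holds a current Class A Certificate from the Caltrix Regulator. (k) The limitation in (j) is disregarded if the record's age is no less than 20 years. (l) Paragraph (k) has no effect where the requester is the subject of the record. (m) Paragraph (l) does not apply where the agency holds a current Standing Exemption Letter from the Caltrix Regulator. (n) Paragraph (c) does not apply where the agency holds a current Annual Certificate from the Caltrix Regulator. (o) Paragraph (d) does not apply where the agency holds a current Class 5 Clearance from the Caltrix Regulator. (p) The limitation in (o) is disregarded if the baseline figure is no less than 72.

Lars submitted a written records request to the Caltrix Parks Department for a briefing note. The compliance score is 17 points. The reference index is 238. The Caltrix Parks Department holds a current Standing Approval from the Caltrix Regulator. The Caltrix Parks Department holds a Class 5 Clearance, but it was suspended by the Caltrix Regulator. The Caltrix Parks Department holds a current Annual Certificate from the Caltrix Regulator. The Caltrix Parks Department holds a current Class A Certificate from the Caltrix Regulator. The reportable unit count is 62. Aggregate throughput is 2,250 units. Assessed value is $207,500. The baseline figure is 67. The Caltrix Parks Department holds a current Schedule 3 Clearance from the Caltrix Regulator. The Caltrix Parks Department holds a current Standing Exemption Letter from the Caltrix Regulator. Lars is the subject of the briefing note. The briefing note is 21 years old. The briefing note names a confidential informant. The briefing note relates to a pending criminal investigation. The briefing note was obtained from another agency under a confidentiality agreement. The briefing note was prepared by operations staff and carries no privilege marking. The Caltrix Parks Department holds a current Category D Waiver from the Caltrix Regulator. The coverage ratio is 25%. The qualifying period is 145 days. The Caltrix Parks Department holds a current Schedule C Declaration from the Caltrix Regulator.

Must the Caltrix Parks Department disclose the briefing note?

Exception (a) fails — the compliance score is 17 points, not under 15 points.
Exception (b) is satisfied on its face — a current Schedule C Declaration is held; a current Schedule 3 Clearance is held; aggregate throughput is 2,250 units, below the 3,370 units limit. Under paragraphs (f)–(m): (f) would limit (b) — a current Category D Waiver is held — but (g) sets (f) aside: (g) is triggered — the reportable unit count is 62, less than the 82 limit. (h) is engaged (the coverage ratio is 25%, less than the 30% limit), but is displaced by (i): (i) operates against (h): a current Standing Approval is held. (j) would limit (i) — a current Class A Certificate is held — but (k) sets (j) aside: (k) operates against (j): the record's age is 21 years, meeting the 20 years threshold. (l) would limit (k) — Lars is the subject of the briefing note — but (m) sets (l) aside: (m) is engaged — a current Standing Exemption Letter is held. Exception (b) stands.
All of (c)'s requirements are met (the reference index is 238, under the 258 limit; the briefing note relates to a pending investigation). But applying paragraph (n): (n) operates — a current Annual Certificate is held. (c) is therefore removed.
Exception (d) fails — the briefing note carries no privilege marking.
Exception (e) does not apply: the qualifying period is 145 days, not less than 135 days.

No — exception (b) applies; the Caltrix Parks Department is not required to disclose the briefing note.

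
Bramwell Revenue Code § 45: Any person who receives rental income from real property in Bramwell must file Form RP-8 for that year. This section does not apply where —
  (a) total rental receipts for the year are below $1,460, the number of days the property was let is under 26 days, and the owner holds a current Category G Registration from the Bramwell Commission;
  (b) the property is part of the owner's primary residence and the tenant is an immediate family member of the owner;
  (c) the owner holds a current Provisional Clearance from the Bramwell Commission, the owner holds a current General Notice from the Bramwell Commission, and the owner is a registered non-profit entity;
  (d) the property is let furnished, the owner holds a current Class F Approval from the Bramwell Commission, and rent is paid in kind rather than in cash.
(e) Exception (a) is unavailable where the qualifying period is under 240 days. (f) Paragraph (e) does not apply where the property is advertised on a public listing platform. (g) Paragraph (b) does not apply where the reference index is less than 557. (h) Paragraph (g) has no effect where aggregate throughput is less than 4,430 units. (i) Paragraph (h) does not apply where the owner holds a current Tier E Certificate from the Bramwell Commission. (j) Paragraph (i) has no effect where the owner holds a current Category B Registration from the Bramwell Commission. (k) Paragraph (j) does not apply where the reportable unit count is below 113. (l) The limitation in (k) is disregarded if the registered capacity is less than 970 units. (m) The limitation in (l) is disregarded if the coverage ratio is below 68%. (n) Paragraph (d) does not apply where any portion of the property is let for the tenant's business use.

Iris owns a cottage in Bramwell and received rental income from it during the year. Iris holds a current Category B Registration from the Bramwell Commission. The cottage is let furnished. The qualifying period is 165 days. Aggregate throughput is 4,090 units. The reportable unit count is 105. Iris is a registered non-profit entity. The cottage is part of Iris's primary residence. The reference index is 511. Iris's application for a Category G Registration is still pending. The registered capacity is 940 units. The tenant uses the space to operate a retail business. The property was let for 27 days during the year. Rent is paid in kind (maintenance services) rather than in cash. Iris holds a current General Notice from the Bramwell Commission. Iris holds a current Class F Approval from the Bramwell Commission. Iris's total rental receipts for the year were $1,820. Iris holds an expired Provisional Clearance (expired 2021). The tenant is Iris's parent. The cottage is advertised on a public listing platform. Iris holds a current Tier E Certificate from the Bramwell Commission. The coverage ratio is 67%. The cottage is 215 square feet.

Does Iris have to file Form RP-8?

Yes — Iris must file Form RP-8.

Exception (a) fails — total rental receipts for the year are $1,820, not below $1,460.
All of (b)'s requirements are met (the cottage is part of the primary residence; the tenant is an immediate family member). However, paragraphs (g)–(m) must be considered: (g) operates — the reference index is 511, less than the 557 limit. (h) applies (aggregate throughput is 4,090 units, less than the 4,430 units limit), but is overridden by (i): (i) is triggered — a current Tier E Certificate is held. (j) would limit (i) — a current Category B Registration is held — but (k) sets (j) aside: (k) operates against (j): the reportable unit count is 105, below the 113 limit. (l) applies (the registered capacity is 940 units, less than the 970 units limit), but is set aside by (m): (m) operates against (l): the coverage ratio is 67%, below the 68% limit. (b) is therefore removed.
Exception (c) does not apply: no current Provisional Clearance is held.
All of (d)'s requirements are met (the property is let furnished; a current Class F Approval is held; rent is paid in kind). But: (n) operates against (d): the space is let for business use. Exception (d) does not apply.
No exception displaces § 45.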